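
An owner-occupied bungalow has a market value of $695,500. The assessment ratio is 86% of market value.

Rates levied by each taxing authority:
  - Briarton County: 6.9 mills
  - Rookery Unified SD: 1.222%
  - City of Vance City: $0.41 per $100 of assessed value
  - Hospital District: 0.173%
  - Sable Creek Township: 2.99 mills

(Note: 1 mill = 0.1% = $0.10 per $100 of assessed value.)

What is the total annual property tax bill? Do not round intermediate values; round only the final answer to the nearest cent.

Assessed value = $695,500 × 0.86 = $598,130
Briarton County: $598,130 × 0.0069 = $4,127.097
Rookery Unified SD: $598,130 × 0.01222 = $7,309.1486
City of Vance City: $598,130 × 0.0041 = $2,452.333
Hospital District: $598,130 × 0.00173 = $1,034.7649
Sable Creek Township: $598,130 × 0.00299 = $1,788.4087
Total = $16,711.7522

$16,711.75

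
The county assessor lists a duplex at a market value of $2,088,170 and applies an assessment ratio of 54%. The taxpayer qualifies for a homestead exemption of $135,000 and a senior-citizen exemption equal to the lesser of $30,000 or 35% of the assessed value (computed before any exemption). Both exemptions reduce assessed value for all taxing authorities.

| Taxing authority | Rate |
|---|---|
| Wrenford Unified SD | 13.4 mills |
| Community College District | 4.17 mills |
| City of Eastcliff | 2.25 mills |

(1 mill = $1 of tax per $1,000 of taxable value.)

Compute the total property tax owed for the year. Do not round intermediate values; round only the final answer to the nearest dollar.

Assessed value = $2,088,170 × 0.54 = $1,127,611.8
Senior-citizen exemption = min($30,000, 35% × $1,127,611.8) = min($30,000, $394,664.13) = $30,000 (dollar cap binds)
Taxable value = $1,127,611.8 − $135,000 − $30,000 = $962,611.8
Wrenford Unified SD: $962,611.8 × 0.0134 = $12,898.99812
Community College District: $962,611.8 × 0.00417 = $4,014.091206
City of Eastcliff: $962,611.8 × 0.00225 = $2,165.87655
Total = $19,078.965876

$19,079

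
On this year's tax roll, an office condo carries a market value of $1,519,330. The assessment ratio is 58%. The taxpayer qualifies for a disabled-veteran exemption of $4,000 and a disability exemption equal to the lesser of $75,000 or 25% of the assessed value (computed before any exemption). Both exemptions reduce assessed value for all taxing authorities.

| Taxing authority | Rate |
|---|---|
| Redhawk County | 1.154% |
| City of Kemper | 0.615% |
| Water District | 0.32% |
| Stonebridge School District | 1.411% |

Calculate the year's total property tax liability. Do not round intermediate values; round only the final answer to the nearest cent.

Assessed value = $1,519,330 × 0.58 = $881,211.4
Disability exemption = min($75,000, 25% × $881,211.4) = min($75,000, $220,302.85) = $75,000 (dollar cap binds)
Taxable value = $881,211.4 − $4,000 − $75,000 = $802,211.4
Redhawk County: $802,211.4 × 0.01154 = $9,257.519556
City of Kemper: $802,211.4 × 0.00615 = $4,933.60011
Water District: $802,211.4 × 0.0032 = $2,567.07648
Stonebridge School District: $802,211.4 × 0.01411 = $11,319.202854
Total = $28,077.399

$28,077.40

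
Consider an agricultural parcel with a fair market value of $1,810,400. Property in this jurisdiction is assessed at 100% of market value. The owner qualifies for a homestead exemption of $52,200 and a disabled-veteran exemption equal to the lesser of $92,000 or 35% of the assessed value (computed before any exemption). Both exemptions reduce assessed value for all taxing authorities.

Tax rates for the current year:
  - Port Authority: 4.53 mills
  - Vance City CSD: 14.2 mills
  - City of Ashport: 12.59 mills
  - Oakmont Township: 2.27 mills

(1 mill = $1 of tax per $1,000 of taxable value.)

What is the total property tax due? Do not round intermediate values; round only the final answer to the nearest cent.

$55,967.66

Assessed value = $1,810,400 × 1 = $1,810,400
Disabled-veteran exemption = min($92,000, 35% × $1,810,400) = min($92,000, $633,640) = $92,000 (dollar cap binds)
Taxable value = $1,810,400 − $52,200 − $92,000 = $1,666,200
Port Authority: $1,666,200 × 0.00453 = $7,547.886
Vance City CSD: $1,666,200 × 0.0142 = $23,660.04
City of Ashport: $1,666,200 × 0.01259 = $20,977.458
Oakmont Township: $1,666,200 × 0.00227 = $3,782.274
Total = $55,967.658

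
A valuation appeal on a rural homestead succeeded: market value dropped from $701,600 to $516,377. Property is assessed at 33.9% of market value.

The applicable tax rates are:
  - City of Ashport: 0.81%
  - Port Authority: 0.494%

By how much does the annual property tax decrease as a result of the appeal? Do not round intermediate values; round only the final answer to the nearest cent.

Old assessed value = $701,600 × 0.339 = $237,842.4
New assessed value = $516,377 × 0.339 = $175,051.803
Combined rate = 0.0081 + 0.00494 = 0.01304
Old tax = $237,842.4 × 0.01304 = $3,101.464896
New tax = $175,051.803 × 0.01304 = $2,282.67551112
Reduction = $3,101.464896 − $2,282.67551112 = $818.78938488

$818.79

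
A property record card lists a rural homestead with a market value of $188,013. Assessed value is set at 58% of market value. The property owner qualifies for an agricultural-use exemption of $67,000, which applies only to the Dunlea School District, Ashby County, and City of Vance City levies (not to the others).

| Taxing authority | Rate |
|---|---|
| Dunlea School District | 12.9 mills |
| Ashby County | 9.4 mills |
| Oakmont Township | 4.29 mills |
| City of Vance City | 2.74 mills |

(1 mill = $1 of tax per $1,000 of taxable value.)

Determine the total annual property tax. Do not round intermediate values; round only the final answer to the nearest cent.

Assessed value = $188,013 × 0.58 = $109,047.54
Dunlea School District: ($109,047.54 − $67,000) × 0.0129 = $42,047.54 × 0.0129 = $542.413266
Ashby County: ($109,047.54 − $67,000) × 0.0094 = $42,047.54 × 0.0094 = $395.246876
Oakmont Township: $109,047.54 × 0.00429 = $467.8139466
City of Vance City: ($109,047.54 − $67,000) × 0.00274 = $42,047.54 × 0.00274 = $115.2102596
Total = $1,520.6843482

$1,520.68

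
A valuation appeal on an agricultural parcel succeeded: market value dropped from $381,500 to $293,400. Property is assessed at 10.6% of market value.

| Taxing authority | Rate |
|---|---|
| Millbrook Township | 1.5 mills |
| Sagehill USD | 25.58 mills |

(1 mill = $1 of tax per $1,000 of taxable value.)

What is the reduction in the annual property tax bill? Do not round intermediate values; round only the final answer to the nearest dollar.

$253

Old assessed value = $381,500 × 0.106 = $40,439
New assessed value = $293,400 × 0.106 = $31,100.4
Combined rate = 0.0015 + 0.02558 = 0.02708
Old tax = $40,439 × 0.02708 = $1,095.08812
New tax = $31,100.4 × 0.02708 = $842.198832
Reduction = $1,095.08812 − $842.198832 = $252.889288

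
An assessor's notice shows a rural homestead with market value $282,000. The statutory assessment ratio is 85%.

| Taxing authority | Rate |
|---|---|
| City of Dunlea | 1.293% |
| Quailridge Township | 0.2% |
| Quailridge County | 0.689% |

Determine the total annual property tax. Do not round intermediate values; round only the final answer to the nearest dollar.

Assessed value = $282,000 × 0.85 = $239,700
City of Dunlea: $239,700 × 0.01293 = $3,099.321
Quailridge Township: $239,700 × 0.002 = $479.4
Quailridge County: $239,700 × 0.00689 = $1,651.533
Total = $3,099.321 + $479.4 + $1,651.533 = $5,230.254

$5,230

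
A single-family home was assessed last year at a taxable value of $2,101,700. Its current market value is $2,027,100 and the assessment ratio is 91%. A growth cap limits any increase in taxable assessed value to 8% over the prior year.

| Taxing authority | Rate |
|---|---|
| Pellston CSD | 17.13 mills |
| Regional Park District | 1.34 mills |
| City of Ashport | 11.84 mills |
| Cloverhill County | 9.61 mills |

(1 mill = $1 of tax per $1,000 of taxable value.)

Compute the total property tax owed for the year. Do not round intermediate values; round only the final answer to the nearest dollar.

$73,639

Uncapped assessed value = $2,027,100 × 0.91 = $1,844,661
Cap limit = $2,101,700 × 1.08 = $2,269,836
Taxable assessed value = min($1,844,661, $2,269,836) = $1,844,661 (cap does not bind)
Pellston CSD: $1,844,661 × 0.01713 = $31,599.04293
Regional Park District: $1,844,661 × 0.00134 = $2,471.84574
City of Ashport: $1,844,661 × 0.01184 = $21,840.78624
Cloverhill County: $1,844,661 × 0.00961 = $17,727.19221
Total = $73,638.86712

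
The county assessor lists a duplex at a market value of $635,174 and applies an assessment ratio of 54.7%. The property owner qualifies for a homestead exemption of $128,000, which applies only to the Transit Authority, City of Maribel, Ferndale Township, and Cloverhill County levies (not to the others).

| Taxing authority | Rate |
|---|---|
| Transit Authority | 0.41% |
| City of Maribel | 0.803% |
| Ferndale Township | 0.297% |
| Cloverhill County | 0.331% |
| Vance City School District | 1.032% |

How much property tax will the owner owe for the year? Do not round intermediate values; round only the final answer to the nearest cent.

$7,625.48

Assessed value = $635,174 × 0.547 = $347,440.178
Transit Authority: ($347,440.178 − $128,000) × 0.0041 = $219,440.178 × 0.0041 = $899.7047298
City of Maribel: ($347,440.178 − $128,000) × 0.00803 = $219,440.178 × 0.00803 = $1,762.10462934
Ferndale Township: ($347,440.178 − $128,000) × 0.00297 = $219,440.178 × 0.00297 = $651.73732866
Cloverhill County: ($347,440.178 − $128,000) × 0.00331 = $219,440.178 × 0.00331 = $726.34698918
Vance City School District: $347,440.178 × 0.01032 = $3,585.58263696
Total = $7,625.47631394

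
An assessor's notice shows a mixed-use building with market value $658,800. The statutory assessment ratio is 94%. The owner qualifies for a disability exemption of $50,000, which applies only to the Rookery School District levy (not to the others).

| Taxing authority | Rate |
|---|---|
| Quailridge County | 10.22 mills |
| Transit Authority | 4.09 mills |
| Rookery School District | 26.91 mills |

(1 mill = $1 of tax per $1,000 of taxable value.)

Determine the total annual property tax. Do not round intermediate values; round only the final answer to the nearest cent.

Assessed value = $658,800 × 0.94 = $619,272
Quailridge County: $619,272 × 0.01022 = $6,328.95984
Transit Authority: $619,272 × 0.00409 = $2,532.82248
Rookery School District: ($619,272 − $50,000) × 0.02691 = $569,272 × 0.02691 = $15,319.10952
Total = $24,180.89184

$24,180.89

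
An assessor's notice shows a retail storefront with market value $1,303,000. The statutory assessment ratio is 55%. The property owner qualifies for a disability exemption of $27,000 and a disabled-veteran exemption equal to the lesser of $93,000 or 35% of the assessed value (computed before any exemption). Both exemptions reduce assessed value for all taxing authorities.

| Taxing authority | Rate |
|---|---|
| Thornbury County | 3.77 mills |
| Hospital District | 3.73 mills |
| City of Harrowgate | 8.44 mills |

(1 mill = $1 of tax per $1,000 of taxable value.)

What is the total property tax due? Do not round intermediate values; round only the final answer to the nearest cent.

Assessed value = $1,303,000 × 0.55 = $716,650
Disabled-veteran exemption = min($93,000, 35% × $716,650) = min($93,000, $250,827.5) = $93,000 (dollar cap binds)
Taxable value = $716,650 − $27,000 − $93,000 = $596,650
Thornbury County: $596,650 × 0.00377 = $2,249.3705
Hospital District: $596,650 × 0.00373 = $2,225.5045
City of Harrowgate: $596,650 × 0.00844 = $5,035.726
Total = $9,510.601

$9,510.60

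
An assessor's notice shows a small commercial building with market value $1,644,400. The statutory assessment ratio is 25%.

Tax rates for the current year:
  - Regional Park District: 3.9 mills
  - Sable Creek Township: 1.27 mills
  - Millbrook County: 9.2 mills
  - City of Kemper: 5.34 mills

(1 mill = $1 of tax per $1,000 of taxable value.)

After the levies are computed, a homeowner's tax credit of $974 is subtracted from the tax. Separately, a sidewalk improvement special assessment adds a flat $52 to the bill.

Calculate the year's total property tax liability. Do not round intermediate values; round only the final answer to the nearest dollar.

$7,181

Assessed value = $1,644,400 × 0.25 = $411,100
Regional Park District: $411,100 × 0.0039 = $1,603.29
Sable Creek Township: $411,100 × 0.00127 = $522.097
Millbrook County: $411,100 × 0.0092 = $3,782.12
City of Kemper: $411,100 × 0.00534 = $2,195.274
Levies subtotal = $8,102.781
After credit = $8,102.781 − $974 = $7,128.781
Total = $7,128.781 + $52 = $7,180.781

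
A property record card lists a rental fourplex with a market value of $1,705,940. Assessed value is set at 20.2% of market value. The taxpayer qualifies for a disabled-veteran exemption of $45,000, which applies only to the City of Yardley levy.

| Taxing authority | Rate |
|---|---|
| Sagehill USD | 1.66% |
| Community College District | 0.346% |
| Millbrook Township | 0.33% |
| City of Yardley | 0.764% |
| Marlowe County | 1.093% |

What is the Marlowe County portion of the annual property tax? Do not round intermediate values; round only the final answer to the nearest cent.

$3,766.48

Assessed value = $1,705,940 × 0.202 = $344,599.88
Marlowe County taxable value = $344,599.88 (exemption does not apply)
Marlowe County levy = $344,599.88 × 0.01093 = $3,766.4766884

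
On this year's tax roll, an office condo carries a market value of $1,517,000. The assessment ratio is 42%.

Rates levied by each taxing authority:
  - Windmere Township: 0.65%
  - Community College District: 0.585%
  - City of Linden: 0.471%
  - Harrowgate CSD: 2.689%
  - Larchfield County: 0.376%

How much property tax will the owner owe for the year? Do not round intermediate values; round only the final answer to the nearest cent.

Assessed value = $1,517,000 × 0.42 = $637,140
Windmere Township: $637,140 × 0.0065 = $4,141.41
Community College District: $637,140 × 0.00585 = $3,727.269
City of Linden: $637,140 × 0.00471 = $3,000.9294
Harrowgate CSD: $637,140 × 0.02689 = $17,132.6946
Larchfield County: $637,140 × 0.00376 = $2,395.6464
Total = $4,141.41 + $3,727.269 + $3,000.9294 + $17,132.6946 + $2,395.6464 = $30,397.9494

$30,397.95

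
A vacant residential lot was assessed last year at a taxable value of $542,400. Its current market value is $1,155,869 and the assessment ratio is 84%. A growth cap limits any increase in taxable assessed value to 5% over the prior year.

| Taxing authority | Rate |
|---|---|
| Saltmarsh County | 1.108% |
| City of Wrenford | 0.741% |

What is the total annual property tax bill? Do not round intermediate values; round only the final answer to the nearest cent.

Uncapped assessed value = $1,155,869 × 0.84 = $970,929.96
Cap limit = $542,400 × 1.05 = $569,520
Taxable assessed value = min($970,929.96, $569,520) = $569,520 (cap binds)
Saltmarsh County: $569,520 × 0.01108 = $6,310.2816
City of Wrenford: $569,520 × 0.00741 = $4,220.1432
Total = $10,530.4248

$10,530.42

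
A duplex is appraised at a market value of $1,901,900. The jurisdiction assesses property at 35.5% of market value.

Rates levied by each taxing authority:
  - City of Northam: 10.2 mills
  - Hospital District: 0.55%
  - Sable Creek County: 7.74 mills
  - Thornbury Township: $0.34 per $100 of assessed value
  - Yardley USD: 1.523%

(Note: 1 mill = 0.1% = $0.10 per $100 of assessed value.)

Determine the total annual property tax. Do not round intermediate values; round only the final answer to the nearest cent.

Assessed value = $1,901,900 × 0.355 = $675,174.5
City of Northam: $675,174.5 × 0.0102 = $6,886.7799
Hospital District: $675,174.5 × 0.0055 = $3,713.45975
Sable Creek County: $675,174.5 × 0.00774 = $5,225.85063
Thornbury Township: $675,174.5 × 0.0034 = $2,295.5933
Yardley USD: $675,174.5 × 0.01523 = $10,282.907635
Total = $28,404.591215

$28,404.59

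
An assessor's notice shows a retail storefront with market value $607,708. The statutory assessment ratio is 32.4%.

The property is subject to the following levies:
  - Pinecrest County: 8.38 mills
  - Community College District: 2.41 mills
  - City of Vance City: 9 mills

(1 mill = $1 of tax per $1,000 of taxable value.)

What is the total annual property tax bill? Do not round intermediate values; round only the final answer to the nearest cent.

$3,896.60

Assessed value = $607,708 × 0.324 = $196,897.392
Pinecrest County: $196,897.392 × 0.00838 = $1,650.00014496
Community College District: $196,897.392 × 0.00241 = $474.52271472
City of Vance City: $196,897.392 × 0.009 = $1,772.076528
Total = $1,650.00014496 + $474.52271472 + $1,772.076528 = $3,896.59938768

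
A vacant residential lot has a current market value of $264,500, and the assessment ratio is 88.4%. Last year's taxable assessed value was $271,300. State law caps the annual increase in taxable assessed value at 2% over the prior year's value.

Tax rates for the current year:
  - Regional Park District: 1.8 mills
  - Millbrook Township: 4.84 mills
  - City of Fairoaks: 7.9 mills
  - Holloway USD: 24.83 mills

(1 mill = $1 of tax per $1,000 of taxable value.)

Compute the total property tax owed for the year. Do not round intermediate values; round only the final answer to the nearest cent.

Uncapped assessed value = $264,500 × 0.884 = $233,818
Cap limit = $271,300 × 1.02 = $276,726
Taxable assessed value = min($233,818, $276,726) = $233,818 (cap does not bind)
Regional Park District: $233,818 × 0.0018 = $420.8724
Millbrook Township: $233,818 × 0.00484 = $1,131.67912
City of Fairoaks: $233,818 × 0.0079 = $1,847.1622
Holloway USD: $233,818 × 0.02483 = $5,805.70094
Total = $9,205.41466

$9,205.41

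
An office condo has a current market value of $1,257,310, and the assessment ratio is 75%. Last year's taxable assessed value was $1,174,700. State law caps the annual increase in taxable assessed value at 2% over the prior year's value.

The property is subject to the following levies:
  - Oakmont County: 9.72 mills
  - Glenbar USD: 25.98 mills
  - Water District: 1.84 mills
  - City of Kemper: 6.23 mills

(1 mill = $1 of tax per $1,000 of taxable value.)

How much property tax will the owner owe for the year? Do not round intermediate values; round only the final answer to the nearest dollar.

$41,274

Uncapped assessed value = $1,257,310 × 0.75 = $942,982.5
Cap limit = $1,174,700 × 1.02 = $1,198,194
Taxable assessed value = min($942,982.5, $1,198,194) = $942,982.5 (cap does not bind)
Oakmont County: $942,982.5 × 0.00972 = $9,165.7899
Glenbar USD: $942,982.5 × 0.02598 = $24,498.68535
Water District: $942,982.5 × 0.00184 = $1,735.0878
City of Kemper: $942,982.5 × 0.00623 = $5,874.780975
Total = $41,274.344025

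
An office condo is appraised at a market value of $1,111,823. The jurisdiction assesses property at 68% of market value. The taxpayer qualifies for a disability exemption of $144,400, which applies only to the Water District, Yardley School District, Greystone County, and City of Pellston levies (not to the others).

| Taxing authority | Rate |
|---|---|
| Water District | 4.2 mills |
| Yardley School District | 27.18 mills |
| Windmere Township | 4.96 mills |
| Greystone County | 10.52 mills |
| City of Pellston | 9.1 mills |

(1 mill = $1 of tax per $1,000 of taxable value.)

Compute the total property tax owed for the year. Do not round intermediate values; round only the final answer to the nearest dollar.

Assessed value = $1,111,823 × 0.68 = $756,039.64
Water District: ($756,039.64 − $144,400) × 0.0042 = $611,639.64 × 0.0042 = $2,568.886488
Yardley School District: ($756,039.64 − $144,400) × 0.02718 = $611,639.64 × 0.02718 = $16,624.3654152
Windmere Township: $756,039.64 × 0.00496 = $3,749.9566144
Greystone County: ($756,039.64 − $144,400) × 0.01052 = $611,639.64 × 0.01052 = $6,434.4490128
City of Pellston: ($756,039.64 − $144,400) × 0.0091 = $611,639.64 × 0.0091 = $5,565.920724
Total = $34,943.5782544

$34,944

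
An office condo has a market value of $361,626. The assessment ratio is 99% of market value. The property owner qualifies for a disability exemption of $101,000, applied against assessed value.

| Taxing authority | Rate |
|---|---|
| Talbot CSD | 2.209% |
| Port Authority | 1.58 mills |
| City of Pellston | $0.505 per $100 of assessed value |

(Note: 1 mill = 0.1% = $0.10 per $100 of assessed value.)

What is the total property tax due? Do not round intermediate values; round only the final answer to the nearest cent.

Assessed value = $361,626 × 0.99 = $358,009.74
Taxable value = $358,009.74 − $101,000 = $257,009.74
Talbot CSD: $257,009.74 × 0.02209 = $5,677.3451566
Port Authority: $257,009.74 × 0.00158 = $406.0753892
City of Pellston: $257,009.74 × 0.00505 = $1,297.899187
Total = $7,381.3197328

$7,381.32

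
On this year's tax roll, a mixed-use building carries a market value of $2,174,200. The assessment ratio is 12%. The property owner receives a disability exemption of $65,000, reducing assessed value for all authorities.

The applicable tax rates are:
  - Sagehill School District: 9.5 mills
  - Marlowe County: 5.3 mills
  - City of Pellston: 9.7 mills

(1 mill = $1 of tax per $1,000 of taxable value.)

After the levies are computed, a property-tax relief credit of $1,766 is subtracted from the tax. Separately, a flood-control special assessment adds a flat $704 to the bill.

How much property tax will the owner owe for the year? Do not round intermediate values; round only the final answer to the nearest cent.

Assessed value = $2,174,200 × 0.12 = $260,904
Taxable value = $260,904 − $65,000 = $195,904
Sagehill School District: $195,904 × 0.0095 = $1,861.088
Marlowe County: $195,904 × 0.0053 = $1,038.2912
City of Pellston: $195,904 × 0.0097 = $1,900.2688
Levies subtotal = $4,799.648
After credit = $4,799.648 − $1,766 = $3,033.648
Total = $3,033.648 + $704 = $3,737.648

$3,737.65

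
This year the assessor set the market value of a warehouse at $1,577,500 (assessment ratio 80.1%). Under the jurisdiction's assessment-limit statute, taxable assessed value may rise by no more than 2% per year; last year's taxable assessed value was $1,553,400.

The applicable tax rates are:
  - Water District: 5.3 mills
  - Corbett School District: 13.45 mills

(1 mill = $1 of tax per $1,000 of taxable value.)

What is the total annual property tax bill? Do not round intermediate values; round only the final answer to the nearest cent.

Uncapped assessed value = $1,577,500 × 0.801 = $1,263,577.5
Cap limit = $1,553,400 × 1.02 = $1,584,468
Taxable assessed value = min($1,263,577.5, $1,584,468) = $1,263,577.5 (cap does not bind)
Water District: $1,263,577.5 × 0.0053 = $6,696.96075
Corbett School District: $1,263,577.5 × 0.01345 = $16,995.117375
Total = $23,692.078125

$23,692.08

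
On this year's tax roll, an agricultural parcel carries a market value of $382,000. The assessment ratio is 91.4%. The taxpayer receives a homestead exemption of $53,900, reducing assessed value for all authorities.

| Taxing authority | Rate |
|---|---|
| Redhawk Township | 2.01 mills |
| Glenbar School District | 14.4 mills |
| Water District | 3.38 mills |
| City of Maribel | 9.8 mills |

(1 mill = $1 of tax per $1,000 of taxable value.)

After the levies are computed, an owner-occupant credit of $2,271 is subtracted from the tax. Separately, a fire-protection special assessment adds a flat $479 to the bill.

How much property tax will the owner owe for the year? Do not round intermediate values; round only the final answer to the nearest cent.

$6,944.39

Assessed value = $382,000 × 0.914 = $349,148
Taxable value = $349,148 − $53,900 = $295,248
Redhawk Township: $295,248 × 0.00201 = $593.44848
Glenbar School District: $295,248 × 0.0144 = $4,251.5712
Water District: $295,248 × 0.00338 = $997.93824
City of Maribel: $295,248 × 0.0098 = $2,893.4304
Levies subtotal = $8,736.38832
After credit = $8,736.38832 − $2,271 = $6,465.38832
Total = $6,465.38832 + $479 = $6,944.38832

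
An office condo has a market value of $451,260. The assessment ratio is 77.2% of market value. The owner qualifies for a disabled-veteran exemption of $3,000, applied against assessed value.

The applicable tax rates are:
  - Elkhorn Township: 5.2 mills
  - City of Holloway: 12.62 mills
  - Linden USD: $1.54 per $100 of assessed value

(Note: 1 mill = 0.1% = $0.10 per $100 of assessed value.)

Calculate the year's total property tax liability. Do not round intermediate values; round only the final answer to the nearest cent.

Assessed value = $451,260 × 0.772 = $348,372.72
Taxable value = $348,372.72 − $3,000 = $345,372.72
Elkhorn Township: $345,372.72 × 0.0052 = $1,795.938144
City of Holloway: $345,372.72 × 0.01262 = $4,358.6037264
Linden USD: $345,372.72 × 0.0154 = $5,318.739888
Total = $11,473.2817584

$11,473.28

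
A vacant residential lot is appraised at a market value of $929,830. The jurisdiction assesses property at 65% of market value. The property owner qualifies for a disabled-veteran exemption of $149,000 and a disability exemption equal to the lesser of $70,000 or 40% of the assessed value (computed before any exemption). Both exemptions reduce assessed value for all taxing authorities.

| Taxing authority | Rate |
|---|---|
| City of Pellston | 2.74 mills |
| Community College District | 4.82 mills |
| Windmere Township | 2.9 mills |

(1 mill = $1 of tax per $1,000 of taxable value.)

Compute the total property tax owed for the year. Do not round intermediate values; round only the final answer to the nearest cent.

Assessed value = $929,830 × 0.65 = $604,389.5
Disability exemption = min($70,000, 40% × $604,389.5) = min($70,000, $241,755.8) = $70,000 (dollar cap binds)
Taxable value = $604,389.5 − $149,000 − $70,000 = $385,389.5
City of Pellston: $385,389.5 × 0.00274 = $1,055.96723
Community College District: $385,389.5 × 0.00482 = $1,857.57739
Windmere Township: $385,389.5 × 0.0029 = $1,117.62955
Total = $4,031.17417

$4,031.17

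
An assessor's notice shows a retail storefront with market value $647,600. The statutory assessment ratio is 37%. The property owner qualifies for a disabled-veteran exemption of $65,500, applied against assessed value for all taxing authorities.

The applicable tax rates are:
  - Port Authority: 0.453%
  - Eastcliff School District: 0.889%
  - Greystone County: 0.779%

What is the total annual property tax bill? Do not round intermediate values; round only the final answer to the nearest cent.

Assessed value = $647,600 × 0.37 = $239,612
Taxable value = $239,612 − $65,500 = $174,112
Port Authority: $174,112 × 0.00453 = $788.72736
Eastcliff School District: $174,112 × 0.00889 = $1,547.85568
Greystone County: $174,112 × 0.00779 = $1,356.33248
Total = $788.72736 + $1,547.85568 + $1,356.33248 = $3,692.91552

$3,692.92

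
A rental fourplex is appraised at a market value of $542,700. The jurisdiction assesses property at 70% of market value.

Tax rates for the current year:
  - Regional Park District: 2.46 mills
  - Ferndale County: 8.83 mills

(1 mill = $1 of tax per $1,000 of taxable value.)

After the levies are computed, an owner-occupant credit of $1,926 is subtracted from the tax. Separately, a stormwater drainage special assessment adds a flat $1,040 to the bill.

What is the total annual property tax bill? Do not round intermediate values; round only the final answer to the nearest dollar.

$3,403

Assessed value = $542,700 × 0.7 = $379,890
Regional Park District: $379,890 × 0.00246 = $934.5294
Ferndale County: $379,890 × 0.00883 = $3,354.4287
Levies subtotal = $4,288.9581
After credit = $4,288.9581 − $1,926 = $2,362.9581
Total = $2,362.9581 + $1,040 = $3,402.9581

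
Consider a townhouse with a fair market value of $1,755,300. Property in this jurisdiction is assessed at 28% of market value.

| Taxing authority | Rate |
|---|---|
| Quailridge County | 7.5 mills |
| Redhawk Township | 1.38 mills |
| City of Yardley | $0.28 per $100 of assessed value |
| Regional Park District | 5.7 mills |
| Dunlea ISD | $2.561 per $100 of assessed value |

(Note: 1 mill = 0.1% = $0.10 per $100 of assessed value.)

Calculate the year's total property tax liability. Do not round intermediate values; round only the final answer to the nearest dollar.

Assessed value = $1,755,300 × 0.28 = $491,484
Quailridge County: $491,484 × 0.0075 = $3,686.13
Redhawk Township: $491,484 × 0.00138 = $678.24792
City of Yardley: $491,484 × 0.0028 = $1,376.1552
Regional Park District: $491,484 × 0.0057 = $2,801.4588
Dunlea ISD: $491,484 × 0.02561 = $12,586.90524
Total = $21,128.89716

$21,129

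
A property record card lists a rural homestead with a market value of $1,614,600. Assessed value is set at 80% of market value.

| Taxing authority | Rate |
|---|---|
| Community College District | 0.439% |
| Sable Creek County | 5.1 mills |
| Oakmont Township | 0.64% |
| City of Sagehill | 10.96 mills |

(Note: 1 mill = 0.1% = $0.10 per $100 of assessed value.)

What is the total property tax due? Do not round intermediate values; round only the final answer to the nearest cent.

Assessed value = $1,614,600 × 0.8 = $1,291,680
Community College District: $1,291,680 × 0.00439 = $5,670.4752
Sable Creek County: $1,291,680 × 0.0051 = $6,587.568
Oakmont Township: $1,291,680 × 0.0064 = $8,266.752
City of Sagehill: $1,291,680 × 0.01096 = $14,156.8128
Total = $34,681.608

$34,681.61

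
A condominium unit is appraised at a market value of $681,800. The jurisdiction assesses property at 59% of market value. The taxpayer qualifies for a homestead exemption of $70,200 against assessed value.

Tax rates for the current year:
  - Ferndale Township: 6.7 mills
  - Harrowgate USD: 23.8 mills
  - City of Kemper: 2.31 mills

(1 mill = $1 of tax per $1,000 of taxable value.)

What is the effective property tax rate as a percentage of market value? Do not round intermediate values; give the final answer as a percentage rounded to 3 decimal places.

Assessed value = $681,800 × 0.59 = $402,262
Taxable value = $402,262 − $70,200 = $332,062
Ferndale Township: $332,062 × 0.0067 = $2,224.8154
Harrowgate USD: $332,062 × 0.0238 = $7,903.0756
City of Kemper: $332,062 × 0.00231 = $767.06322
Total tax = $10,894.95422
Effective rate = $10,894.95422 ÷ $681,800 = 1.598% of market value

1.598%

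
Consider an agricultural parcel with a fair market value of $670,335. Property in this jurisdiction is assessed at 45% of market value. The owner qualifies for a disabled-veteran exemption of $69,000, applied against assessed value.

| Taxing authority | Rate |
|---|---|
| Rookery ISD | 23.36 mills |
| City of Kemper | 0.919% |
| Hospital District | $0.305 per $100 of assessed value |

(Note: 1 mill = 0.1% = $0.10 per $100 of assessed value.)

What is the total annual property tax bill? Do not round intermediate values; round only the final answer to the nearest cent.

Assessed value = $670,335 × 0.45 = $301,650.75
Taxable value = $301,650.75 − $69,000 = $232,650.75
Rookery ISD: $232,650.75 × 0.02336 = $5,434.72152
City of Kemper: $232,650.75 × 0.00919 = $2,138.0603925
Hospital District: $232,650.75 × 0.00305 = $709.5847875
Total = $8,282.3667

$8,282.37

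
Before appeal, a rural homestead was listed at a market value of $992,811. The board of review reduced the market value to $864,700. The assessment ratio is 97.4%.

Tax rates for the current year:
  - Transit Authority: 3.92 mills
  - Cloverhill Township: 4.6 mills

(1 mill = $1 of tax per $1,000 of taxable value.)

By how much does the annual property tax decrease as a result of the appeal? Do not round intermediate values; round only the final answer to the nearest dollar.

$1,063

Old assessed value = $992,811 × 0.974 = $966,997.914
New assessed value = $864,700 × 0.974 = $842,217.8
Combined rate = 0.00392 + 0.0046 = 0.00852
Old tax = $966,997.914 × 0.00852 = $8,238.82222728
New tax = $842,217.8 × 0.00852 = $7,175.695656
Reduction = $8,238.82222728 − $7,175.695656 = $1,063.12657128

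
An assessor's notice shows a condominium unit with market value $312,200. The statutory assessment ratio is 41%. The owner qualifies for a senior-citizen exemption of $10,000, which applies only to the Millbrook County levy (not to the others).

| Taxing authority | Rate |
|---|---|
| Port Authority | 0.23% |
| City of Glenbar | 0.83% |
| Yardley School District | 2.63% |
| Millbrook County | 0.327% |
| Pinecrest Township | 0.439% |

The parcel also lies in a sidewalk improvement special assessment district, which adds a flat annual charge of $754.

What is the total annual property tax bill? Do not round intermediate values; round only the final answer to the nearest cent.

Assessed value = $312,200 × 0.41 = $128,002
Port Authority: $128,002 × 0.0023 = $294.4046
City of Glenbar: $128,002 × 0.0083 = $1,062.4166
Yardley School District: $128,002 × 0.0263 = $3,366.4526
Millbrook County: ($128,002 − $10,000) × 0.00327 = $118,002 × 0.00327 = $385.86654
Pinecrest Township: $128,002 × 0.00439 = $561.92878
Levies subtotal = $5,671.06912
Total = $5,671.06912 + $754 = $6,425.06912

$6,425.07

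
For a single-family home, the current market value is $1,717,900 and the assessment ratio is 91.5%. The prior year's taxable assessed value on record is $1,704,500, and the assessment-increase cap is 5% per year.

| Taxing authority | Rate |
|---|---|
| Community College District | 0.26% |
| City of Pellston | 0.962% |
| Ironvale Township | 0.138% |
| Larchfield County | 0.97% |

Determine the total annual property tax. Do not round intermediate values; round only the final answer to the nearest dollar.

$36,625

Uncapped assessed value = $1,717,900 × 0.915 = $1,571,878.5
Cap limit = $1,704,500 × 1.05 = $1,789,725
Taxable assessed value = min($1,571,878.5, $1,789,725) = $1,571,878.5 (cap does not bind)
Community College District: $1,571,878.5 × 0.0026 = $4,086.8841
City of Pellston: $1,571,878.5 × 0.00962 = $15,121.47117
Ironvale Township: $1,571,878.5 × 0.00138 = $2,169.19233
Larchfield County: $1,571,878.5 × 0.0097 = $15,247.22145
Total = $36,624.76905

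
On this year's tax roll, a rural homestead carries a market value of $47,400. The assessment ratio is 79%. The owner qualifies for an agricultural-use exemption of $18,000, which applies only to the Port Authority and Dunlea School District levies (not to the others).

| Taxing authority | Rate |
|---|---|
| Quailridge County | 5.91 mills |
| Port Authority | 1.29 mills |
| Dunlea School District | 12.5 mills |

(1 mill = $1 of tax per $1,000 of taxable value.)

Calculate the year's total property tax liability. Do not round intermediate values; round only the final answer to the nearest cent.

Assessed value = $47,400 × 0.79 = $37,446
Quailridge County: $37,446 × 0.00591 = $221.30586
Port Authority: ($37,446 − $18,000) × 0.00129 = $19,446 × 0.00129 = $25.08534
Dunlea School District: ($37,446 − $18,000) × 0.0125 = $19,446 × 0.0125 = $243.075
Total = $489.4662

$489.47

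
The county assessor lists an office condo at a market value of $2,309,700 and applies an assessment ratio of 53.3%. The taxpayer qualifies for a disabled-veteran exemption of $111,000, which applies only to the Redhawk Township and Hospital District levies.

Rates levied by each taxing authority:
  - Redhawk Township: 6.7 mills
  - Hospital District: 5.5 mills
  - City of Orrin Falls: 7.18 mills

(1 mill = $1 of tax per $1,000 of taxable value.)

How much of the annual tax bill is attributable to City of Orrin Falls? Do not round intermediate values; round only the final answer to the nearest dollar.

$8,839

Assessed value = $2,309,700 × 0.533 = $1,231,070.1
City of Orrin Falls taxable value = $1,231,070.1 (exemption does not apply)
City of Orrin Falls levy = $1,231,070.1 × 0.00718 = $8,839.083318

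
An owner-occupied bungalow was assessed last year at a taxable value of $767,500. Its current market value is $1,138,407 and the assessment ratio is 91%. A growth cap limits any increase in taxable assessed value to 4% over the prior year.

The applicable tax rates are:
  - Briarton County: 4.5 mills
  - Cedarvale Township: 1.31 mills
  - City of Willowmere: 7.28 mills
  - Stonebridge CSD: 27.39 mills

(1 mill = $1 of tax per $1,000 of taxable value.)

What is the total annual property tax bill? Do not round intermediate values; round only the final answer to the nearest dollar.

$32,311

Uncapped assessed value = $1,138,407 × 0.91 = $1,035,950.37
Cap limit = $767,500 × 1.04 = $798,200
Taxable assessed value = min($1,035,950.37, $798,200) = $798,200 (cap binds)
Briarton County: $798,200 × 0.0045 = $3,591.9
Cedarvale Township: $798,200 × 0.00131 = $1,045.642
City of Willowmere: $798,200 × 0.00728 = $5,810.896
Stonebridge CSD: $798,200 × 0.02739 = $21,862.698
Total = $32,311.136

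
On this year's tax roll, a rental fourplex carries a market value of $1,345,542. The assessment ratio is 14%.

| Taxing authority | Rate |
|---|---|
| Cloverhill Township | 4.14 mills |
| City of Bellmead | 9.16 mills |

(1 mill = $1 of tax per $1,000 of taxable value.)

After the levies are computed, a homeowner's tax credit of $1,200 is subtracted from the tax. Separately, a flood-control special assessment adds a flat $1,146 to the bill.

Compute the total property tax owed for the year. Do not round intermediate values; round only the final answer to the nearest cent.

Assessed value = $1,345,542 × 0.14 = $188,375.88
Cloverhill Township: $188,375.88 × 0.00414 = $779.8761432
City of Bellmead: $188,375.88 × 0.00916 = $1,725.5230608
Levies subtotal = $2,505.399204
After credit = $2,505.399204 − $1,200 = $1,305.399204
Total = $1,305.399204 + $1,146 = $2,451.399204

$2,451.40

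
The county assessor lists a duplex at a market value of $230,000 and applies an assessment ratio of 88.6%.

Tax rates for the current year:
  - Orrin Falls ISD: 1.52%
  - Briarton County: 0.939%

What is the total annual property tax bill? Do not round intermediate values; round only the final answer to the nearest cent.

$5,010.95

Assessed value = $230,000 × 0.886 = $203,780
Orrin Falls ISD: $203,780 × 0.0152 = $3,097.456
Briarton County: $203,780 × 0.00939 = $1,913.4942
Total = $3,097.456 + $1,913.4942 = $5,010.9502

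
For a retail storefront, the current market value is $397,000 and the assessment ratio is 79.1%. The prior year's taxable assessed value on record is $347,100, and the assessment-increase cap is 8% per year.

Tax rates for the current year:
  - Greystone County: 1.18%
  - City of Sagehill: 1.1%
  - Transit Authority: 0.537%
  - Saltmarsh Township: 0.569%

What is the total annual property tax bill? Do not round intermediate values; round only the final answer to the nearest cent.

$10,632.95

Uncapped assessed value = $397,000 × 0.791 = $314,027
Cap limit = $347,100 × 1.08 = $374,868
Taxable assessed value = min($314,027, $374,868) = $314,027 (cap does not bind)
Greystone County: $314,027 × 0.0118 = $3,705.5186
City of Sagehill: $314,027 × 0.011 = $3,454.297
Transit Authority: $314,027 × 0.00537 = $1,686.32499
Saltmarsh Township: $314,027 × 0.00569 = $1,786.81363
Total = $10,632.95422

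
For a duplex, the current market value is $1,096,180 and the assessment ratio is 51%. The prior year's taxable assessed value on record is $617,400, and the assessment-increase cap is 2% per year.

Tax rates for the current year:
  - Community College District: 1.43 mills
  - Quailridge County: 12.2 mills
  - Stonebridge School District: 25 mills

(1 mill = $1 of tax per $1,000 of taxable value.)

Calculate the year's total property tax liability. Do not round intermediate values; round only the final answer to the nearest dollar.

Uncapped assessed value = $1,096,180 × 0.51 = $559,051.8
Cap limit = $617,400 × 1.02 = $629,748
Taxable assessed value = min($559,051.8, $629,748) = $559,051.8 (cap does not bind)
Community College District: $559,051.8 × 0.00143 = $799.444074
Quailridge County: $559,051.8 × 0.0122 = $6,820.43196
Stonebridge School District: $559,051.8 × 0.025 = $13,976.295
Total = $21,596.171034

$21,596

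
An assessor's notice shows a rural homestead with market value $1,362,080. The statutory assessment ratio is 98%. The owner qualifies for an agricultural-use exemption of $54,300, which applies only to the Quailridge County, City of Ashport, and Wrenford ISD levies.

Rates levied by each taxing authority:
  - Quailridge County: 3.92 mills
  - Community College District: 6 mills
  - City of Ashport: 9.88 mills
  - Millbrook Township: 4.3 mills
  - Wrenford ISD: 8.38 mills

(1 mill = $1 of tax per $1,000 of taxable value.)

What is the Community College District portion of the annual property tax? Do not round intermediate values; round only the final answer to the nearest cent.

$8,009.03

Assessed value = $1,362,080 × 0.98 = $1,334,838.4
Community College District taxable value = $1,334,838.4 (exemption does not apply)
Community College District levy = $1,334,838.4 × 0.006 = $8,009.0304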